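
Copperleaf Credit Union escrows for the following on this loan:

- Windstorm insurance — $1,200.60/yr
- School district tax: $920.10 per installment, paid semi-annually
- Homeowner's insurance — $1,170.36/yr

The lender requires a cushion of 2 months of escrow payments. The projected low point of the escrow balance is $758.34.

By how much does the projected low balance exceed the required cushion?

Windstorm insurance: $1,200.60 annually
School district tax: $920.10 × 2 = $1,840.20 annually
Homeowner's insurance: $1,170.36 annually
Total per year = $1,200.60 + $1,840.20 + $1,170.36 = $4,211.16
Monthly = $4,211.16 ÷ 12 = $350.93
Required cushion = 2 × $350.93 = $701.86
Surplus = $758.34 − $701.86 = $56.48

$56.48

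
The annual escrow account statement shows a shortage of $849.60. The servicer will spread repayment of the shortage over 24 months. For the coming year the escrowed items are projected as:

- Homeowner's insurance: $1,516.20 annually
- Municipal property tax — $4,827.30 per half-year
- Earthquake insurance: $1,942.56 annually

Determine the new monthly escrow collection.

$1,128.18

Homeowner's insurance = $1,516.20/yr
Municipal property tax = $4,827.30 × 2 = $9,654.60/yr
Earthquake insurance = $1,942.56/yr
Combined annual = $1,516.20 + $9,654.60 + $1,942.56 = $13,113.36
Base monthly escrow = $13,113.36 / 12 = $1,092.78
Shortage per month = $849.60 ÷ 24 = $35.40
Adjusted monthly = $1,092.78 + $35.40 = $1,128.18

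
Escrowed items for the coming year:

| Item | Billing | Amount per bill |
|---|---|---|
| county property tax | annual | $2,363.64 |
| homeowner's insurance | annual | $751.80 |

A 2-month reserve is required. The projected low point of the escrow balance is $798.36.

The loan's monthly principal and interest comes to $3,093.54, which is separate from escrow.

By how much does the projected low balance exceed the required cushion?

$279.12

County property tax = $2,363.64/yr
Homeowner's insurance = $751.80/yr
Yearly total = $3,115.44
Monthly = $3,115.44 ÷ 12 = $259.62
Required reserve = 2 × $259.62 = $519.24
Surplus = $798.36 − $519.24 = $279.12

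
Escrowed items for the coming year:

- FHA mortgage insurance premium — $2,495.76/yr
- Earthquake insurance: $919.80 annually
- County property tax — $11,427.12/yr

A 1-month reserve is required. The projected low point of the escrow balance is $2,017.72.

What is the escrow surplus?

$780.83

FHA mortgage insurance premium — $2,495.76 annually
Earthquake insurance — $919.80 annually
County property tax — $11,427.12 annually
Annual escrow total = $14,842.68
Per month = $14,842.68 ÷ 12 = $1,236.89
Cushion = 1 × $1,236.89 = $1,236.89
Excess over cushion: $2,017.72 − $1,236.89 = $780.83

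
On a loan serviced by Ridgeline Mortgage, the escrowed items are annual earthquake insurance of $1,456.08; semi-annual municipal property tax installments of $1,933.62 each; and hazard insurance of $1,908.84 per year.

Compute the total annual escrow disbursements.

$7,232.16

Earthquake insurance = $1,456.08 annually
Municipal property tax = $1,933.62 × 2 = $3,867.24 annually
Hazard insurance = $1,908.84 annually
Yearly total = $1,456.08 + $3,867.24 + $1,908.84 = $7,232.16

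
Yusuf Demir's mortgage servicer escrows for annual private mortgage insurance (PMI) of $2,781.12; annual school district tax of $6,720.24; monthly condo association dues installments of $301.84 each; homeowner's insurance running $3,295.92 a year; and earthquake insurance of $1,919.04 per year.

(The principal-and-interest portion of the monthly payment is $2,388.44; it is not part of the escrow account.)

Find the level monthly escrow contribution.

Private mortgage insurance (PMI): $2,781.12 annually
School district tax: $6,720.24 annually
Condo association dues: $301.84 × 12 = $3,622.08 annually
Homeowner's insurance: $3,295.92 annually
Earthquake insurance: $1,919.04 annually
Total annual escrow = $2,781.12 + $6,720.24 + $3,622.08 + $3,295.92 + $1,919.04 = $18,338.40
Monthly = $18,338.40 / 12 = $1,528.20

$1,528.20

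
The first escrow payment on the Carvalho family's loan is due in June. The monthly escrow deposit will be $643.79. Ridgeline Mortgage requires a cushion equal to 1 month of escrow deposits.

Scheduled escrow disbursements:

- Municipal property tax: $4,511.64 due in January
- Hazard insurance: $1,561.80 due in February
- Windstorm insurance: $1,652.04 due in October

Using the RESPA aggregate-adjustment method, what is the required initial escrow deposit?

Cushion = 1 × $643.79 = $643.79
Trial balance (start $0, +$643.79 each month, − disbursements):
  Jun: +$643.79 → $643.79
  Jul: +$643.79 → $1,287.58
  Aug: +$643.79 → $1,931.37
  Sep: +$643.79 → $2,575.16
  Oct: +$643.79 − $1,652.04 → $1,566.91
  Nov: +$643.79 → $2,210.70
  Dec: +$643.79 → $2,854.49
  Jan: +$643.79 − $4,511.64 → -$1,013.36
  Feb: +$643.79 − $1,561.80 → -$1,931.37
  Mar: +$643.79 → -$1,287.58
  Apr: +$643.79 → -$643.79
  May: +$643.79 → $0.00
Lowest trial balance = -$1,931.37 (Feb)
Initial deposit = cushion − low point = $643.79 − (-$1,931.37) = $2,575.16

$2,575.16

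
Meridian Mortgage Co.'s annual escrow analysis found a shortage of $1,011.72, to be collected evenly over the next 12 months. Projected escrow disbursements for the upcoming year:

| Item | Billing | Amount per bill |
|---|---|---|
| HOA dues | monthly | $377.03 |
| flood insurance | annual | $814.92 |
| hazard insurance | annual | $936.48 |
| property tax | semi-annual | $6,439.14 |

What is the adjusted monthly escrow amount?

HOA dues = $377.03 × 12 = $4,524.36 annually
Flood insurance = $814.92 annually
Hazard insurance = $936.48 annually
Property tax = $6,439.14 × 2 = $12,878.28 annually
Annual escrow total = $4,524.36 + $814.92 + $936.48 + $12,878.28 = $19,154.04
Base monthly escrow = $19,154.04 / 12 = $1,596.17
Shortage per month = $1,011.72 ÷ 12 = $84.31
Adjusted monthly = $1,596.17 + $84.31 = $1,680.48

$1,680.48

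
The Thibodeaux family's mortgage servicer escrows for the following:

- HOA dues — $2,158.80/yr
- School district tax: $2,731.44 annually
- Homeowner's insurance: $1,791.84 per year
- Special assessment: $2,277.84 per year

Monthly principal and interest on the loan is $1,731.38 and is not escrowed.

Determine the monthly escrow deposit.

$746.66

HOA dues: $2,158.80
School district tax: $2,731.44
Homeowner's insurance: $1,791.84
Special assessment: $2,277.84
Total per year = $8,959.92
Monthly escrow = $8,959.92 / 12 = $746.66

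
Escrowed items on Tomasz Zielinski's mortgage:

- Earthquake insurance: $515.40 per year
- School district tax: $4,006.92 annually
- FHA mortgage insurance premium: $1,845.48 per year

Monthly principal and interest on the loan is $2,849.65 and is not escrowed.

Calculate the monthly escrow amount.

$530.65

Earthquake insurance: $515.40/yr
School district tax: $4,006.92/yr
FHA mortgage insurance premium: $1,845.48/yr
Combined annual = $515.40 + $4,006.92 + $1,845.48 = $6,367.80
Per month = $6,367.80 ÷ 12 = $530.65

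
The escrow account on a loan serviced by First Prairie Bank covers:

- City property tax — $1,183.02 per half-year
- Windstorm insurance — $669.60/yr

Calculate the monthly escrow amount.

City property tax: $1,183.02 × 2 = $2,366.04
Windstorm insurance: $669.60
Yearly total = $2,366.04 + $669.60 = $3,035.64
Monthly = $3,035.64 / 12 = $252.97

$252.97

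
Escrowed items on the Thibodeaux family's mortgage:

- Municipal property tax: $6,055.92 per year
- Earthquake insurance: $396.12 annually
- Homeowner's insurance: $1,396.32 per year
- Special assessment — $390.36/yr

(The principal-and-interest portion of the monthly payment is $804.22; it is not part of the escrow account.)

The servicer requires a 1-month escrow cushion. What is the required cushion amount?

$686.56

Municipal property tax = $6,055.92/yr
Earthquake insurance = $396.12/yr
Homeowner's insurance = $1,396.32/yr
Special assessment = $390.36/yr
Total annual escrow = $6,055.92 + $396.12 + $1,396.32 + $390.36 = $8,238.72
Base monthly escrow = $8,238.72 ÷ 12 = $686.56
Cushion = 1 × $686.56 = $686.56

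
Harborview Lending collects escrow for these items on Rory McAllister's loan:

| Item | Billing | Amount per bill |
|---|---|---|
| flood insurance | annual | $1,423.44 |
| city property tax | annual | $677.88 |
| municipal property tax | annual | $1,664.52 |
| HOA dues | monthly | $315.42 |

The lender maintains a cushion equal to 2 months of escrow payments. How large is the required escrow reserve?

$1,258.48

Flood insurance = $1,423.44 annually
City property tax = $677.88 annually
Municipal property tax = $1,664.52 annually
HOA dues = $315.42 × 12 = $3,785.04 annually
Total per year = $7,550.88
Base monthly escrow = $7,550.88 ÷ 12 = $629.24
Reserve = 2 × $629.24 = $1,258.48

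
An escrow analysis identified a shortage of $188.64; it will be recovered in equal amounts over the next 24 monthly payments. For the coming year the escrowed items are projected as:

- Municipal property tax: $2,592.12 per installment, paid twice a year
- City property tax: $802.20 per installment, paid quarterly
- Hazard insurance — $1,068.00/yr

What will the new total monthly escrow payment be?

$796.28

Municipal property tax = $2,592.12 × 2 = $5,184.24 annually
City property tax = $802.20 × 4 = $3,208.80 annually
Hazard insurance = $1,068.00 annually
Yearly total = $5,184.24 + $3,208.80 + $1,068.00 = $9,461.04
Per month = $9,461.04 / 12 = $788.42
Monthly shortage recovery: $188.64 ÷ 24 = $7.86
New monthly escrow = $788.42 + $7.86 = $796.28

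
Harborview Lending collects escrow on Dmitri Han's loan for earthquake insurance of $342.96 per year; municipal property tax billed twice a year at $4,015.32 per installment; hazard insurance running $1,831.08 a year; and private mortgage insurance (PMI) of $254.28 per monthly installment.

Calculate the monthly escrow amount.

Earthquake insurance — $342.96/yr
Municipal property tax — $4,015.32 × 2 = $8,030.64/yr
Hazard insurance — $1,831.08/yr
Private mortgage insurance (PMI) — $254.28 × 12 = $3,051.36/yr
Annual escrow total = $342.96 + $8,030.64 + $1,831.08 + $3,051.36 = $13,256.04
Monthly = $13,256.04 / 12 = $1,104.67

$1,104.67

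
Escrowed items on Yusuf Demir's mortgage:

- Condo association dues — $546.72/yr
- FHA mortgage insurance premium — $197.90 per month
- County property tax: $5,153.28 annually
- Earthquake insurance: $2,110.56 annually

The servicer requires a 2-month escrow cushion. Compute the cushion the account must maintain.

$1,697.56

Condo association dues: $546.72 per year
FHA mortgage insurance premium: $197.90 × 12 = $2,374.80 per year
County property tax: $5,153.28 per year
Earthquake insurance: $2,110.56 per year
Combined annual = $10,185.36
Monthly = $10,185.36 ÷ 12 = $848.78
Reserve = 2 × $848.78 = $1,697.56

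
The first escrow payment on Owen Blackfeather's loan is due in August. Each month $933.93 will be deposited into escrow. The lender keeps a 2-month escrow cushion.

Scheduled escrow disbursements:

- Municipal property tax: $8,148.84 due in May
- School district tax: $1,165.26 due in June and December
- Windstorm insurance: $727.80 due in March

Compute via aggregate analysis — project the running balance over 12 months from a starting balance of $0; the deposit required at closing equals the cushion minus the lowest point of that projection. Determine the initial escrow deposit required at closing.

$2,801.79

Cushion = 2 × $933.93 = $1,867.86
Trial balance (start $0, +$933.93 each month, − disbursements):
  Aug: +$933.93 → $933.93
  Sep: +$933.93 → $1,867.86
  Oct: +$933.93 → $2,801.79
  Nov: +$933.93 → $3,735.72
  Dec: +$933.93 − $1,165.26 → $3,504.39
  Jan: +$933.93 → $4,438.32
  Feb: +$933.93 → $5,372.25
  Mar: +$933.93 − $727.80 → $5,578.38
  Apr: +$933.93 → $6,512.31
  May: +$933.93 − $8,148.84 → -$702.60
  Jun: +$933.93 − $1,165.26 → -$933.93
  Jul: +$933.93 → $0.00
Lowest trial balance = -$933.93 (Jun)
Initial deposit = cushion − low point = $1,867.86 − (-$933.93) = $2,801.79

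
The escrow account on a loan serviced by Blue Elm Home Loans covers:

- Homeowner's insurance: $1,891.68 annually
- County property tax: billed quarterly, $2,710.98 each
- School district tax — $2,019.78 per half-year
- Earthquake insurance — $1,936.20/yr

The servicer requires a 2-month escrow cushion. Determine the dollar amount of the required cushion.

Homeowner's insurance: $1,891.68 annually
County property tax: $2,710.98 × 4 = $10,843.92 annually
School district tax: $2,019.78 × 2 = $4,039.56 annually
Earthquake insurance: $1,936.20 annually
Total annual escrow = $1,891.68 + $10,843.92 + $4,039.56 + $1,936.20 = $18,711.36
Base monthly escrow = $18,711.36 / 12 = $1,559.28
Reserve = 2 × $1,559.28 = $3,118.56

$3,118.56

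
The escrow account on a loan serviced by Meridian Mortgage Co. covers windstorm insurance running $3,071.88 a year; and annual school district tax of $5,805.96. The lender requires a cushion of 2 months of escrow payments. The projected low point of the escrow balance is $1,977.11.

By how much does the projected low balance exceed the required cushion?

$497.47

Windstorm insurance — $3,071.88/yr
School district tax — $5,805.96/yr
Annual escrow total = $3,071.88 + $5,805.96 = $8,877.84
Monthly = $8,877.84 / 12 = $739.82
Cushion = 2 × $739.82 = $1,479.64
Excess over cushion: $1,977.11 − $1,479.64 = $497.47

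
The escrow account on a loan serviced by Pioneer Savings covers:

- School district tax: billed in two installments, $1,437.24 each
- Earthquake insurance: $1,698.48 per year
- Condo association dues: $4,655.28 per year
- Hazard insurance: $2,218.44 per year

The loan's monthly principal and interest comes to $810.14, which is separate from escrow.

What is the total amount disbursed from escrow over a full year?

$11,446.68

School district tax = $1,437.24 × 2 = $2,874.48 per year
Earthquake insurance = $1,698.48 per year
Condo association dues = $4,655.28 per year
Hazard insurance = $2,218.44 per year
Total per year = $2,874.48 + $1,698.48 + $4,655.28 + $2,218.44 = $11,446.68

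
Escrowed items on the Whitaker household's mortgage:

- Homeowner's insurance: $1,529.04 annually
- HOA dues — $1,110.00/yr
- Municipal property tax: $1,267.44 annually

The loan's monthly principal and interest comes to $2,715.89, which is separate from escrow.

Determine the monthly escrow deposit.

$325.54

Homeowner's insurance: $1,529.04 annually
HOA dues: $1,110.00 annually
Municipal property tax: $1,267.44 annually
Total per year = $3,906.48
Monthly = $3,906.48 ÷ 12 = $325.54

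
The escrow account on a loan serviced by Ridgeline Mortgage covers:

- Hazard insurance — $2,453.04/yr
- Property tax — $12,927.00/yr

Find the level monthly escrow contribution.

Hazard insurance: $2,453.04 annually
Property tax: $12,927.00 annually
Total per year = $15,380.04
Monthly escrow = $15,380.04 ÷ 12 = $1,281.67

$1,281.67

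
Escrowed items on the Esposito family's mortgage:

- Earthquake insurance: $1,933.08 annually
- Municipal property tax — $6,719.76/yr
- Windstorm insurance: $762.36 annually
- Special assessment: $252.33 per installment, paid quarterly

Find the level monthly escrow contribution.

Earthquake insurance = $1,933.08/yr
Municipal property tax = $6,719.76/yr
Windstorm insurance = $762.36/yr
Special assessment = $252.33 × 4 = $1,009.32/yr
Total per year = $1,933.08 + $6,719.76 + $762.36 + $1,009.32 = $10,424.52
Per month = $10,424.52 ÷ 12 = $868.71

$868.71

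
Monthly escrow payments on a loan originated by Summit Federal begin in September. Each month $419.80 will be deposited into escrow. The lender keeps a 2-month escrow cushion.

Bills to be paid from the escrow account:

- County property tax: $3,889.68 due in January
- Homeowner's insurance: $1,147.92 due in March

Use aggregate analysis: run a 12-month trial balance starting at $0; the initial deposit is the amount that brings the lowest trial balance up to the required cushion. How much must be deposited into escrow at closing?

Cushion = 2 × $419.80 = $839.60
Trial balance (start $0, +$419.80 each month, − disbursements):
  Sep: +$419.80 → $419.80
  Oct: +$419.80 → $839.60
  Nov: +$419.80 → $1,259.40
  Dec: +$419.80 → $1,679.20
  Jan: +$419.80 − $3,889.68 → -$1,790.68
  Feb: +$419.80 → -$1,370.88
  Mar: +$419.80 − $1,147.92 → -$2,099.00
  Apr: +$419.80 → -$1,679.20
  May: +$419.80 → -$1,259.40
  Jun: +$419.80 → -$839.60
  Jul: +$419.80 → -$419.80
  Aug: +$419.80 → $0.00
Lowest trial balance = -$2,099.00 (Mar)
Initial deposit = cushion − low point = $839.60 − (-$2,099.00) = $2,938.60

$2,938.60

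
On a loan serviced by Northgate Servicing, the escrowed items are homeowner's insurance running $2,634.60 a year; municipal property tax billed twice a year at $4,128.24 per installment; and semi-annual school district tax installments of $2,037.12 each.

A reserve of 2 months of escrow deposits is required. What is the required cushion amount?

$2,494.22

Homeowner's insurance — $2,634.60 annually
Municipal property tax — $4,128.24 × 2 = $8,256.48 annually
School district tax — $2,037.12 × 2 = $4,074.24 annually
Total per year = $2,634.60 + $8,256.48 + $4,074.24 = $14,965.32
Monthly = $14,965.32 / 12 = $1,247.11
Required cushion = 2 × $1,247.11 = $2,494.22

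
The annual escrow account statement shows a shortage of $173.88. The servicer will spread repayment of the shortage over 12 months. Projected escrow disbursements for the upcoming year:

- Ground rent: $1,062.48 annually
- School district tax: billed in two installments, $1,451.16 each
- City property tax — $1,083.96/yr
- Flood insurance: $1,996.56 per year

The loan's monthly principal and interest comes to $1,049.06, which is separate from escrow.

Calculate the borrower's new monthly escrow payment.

$601.60

Ground rent = $1,062.48 per year
School district tax = $1,451.16 × 2 = $2,902.32 per year
City property tax = $1,083.96 per year
Flood insurance = $1,996.56 per year
Annual escrow total = $1,062.48 + $2,902.32 + $1,083.96 + $1,996.56 = $7,045.32
Monthly escrow = $7,045.32 ÷ 12 = $587.11
Shortage spread = $173.88 / 12 = $14.49/mo
New monthly escrow = $587.11 + $14.49 = $601.60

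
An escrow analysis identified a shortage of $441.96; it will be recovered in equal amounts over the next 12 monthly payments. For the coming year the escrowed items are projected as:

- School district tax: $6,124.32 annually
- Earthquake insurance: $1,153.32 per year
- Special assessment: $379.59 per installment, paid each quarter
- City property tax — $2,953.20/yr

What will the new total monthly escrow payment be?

$1,015.93

School district tax = $6,124.32 annually
Earthquake insurance = $1,153.32 annually
Special assessment = $379.59 × 4 = $1,518.36 annually
City property tax = $2,953.20 annually
Total annual escrow = $6,124.32 + $1,153.32 + $1,518.36 + $2,953.20 = $11,749.20
Base monthly escrow = $11,749.20 ÷ 12 = $979.10
Monthly shortage recovery: $441.96 / 12 = $36.83
Adjusted monthly = $979.10 + $36.83 = $1,015.93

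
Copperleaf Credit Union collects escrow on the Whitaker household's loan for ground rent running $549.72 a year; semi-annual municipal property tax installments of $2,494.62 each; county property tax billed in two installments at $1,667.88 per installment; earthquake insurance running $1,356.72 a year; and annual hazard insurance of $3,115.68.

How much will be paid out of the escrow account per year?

$13,347.12

Ground rent — $549.72 per year
Municipal property tax — $2,494.62 × 2 = $4,989.24 per year
County property tax — $1,667.88 × 2 = $3,335.76 per year
Earthquake insurance — $1,356.72 per year
Hazard insurance — $3,115.68 per year
Total per year = $549.72 + $4,989.24 + $3,335.76 + $1,356.72 + $3,115.68 = $13,347.12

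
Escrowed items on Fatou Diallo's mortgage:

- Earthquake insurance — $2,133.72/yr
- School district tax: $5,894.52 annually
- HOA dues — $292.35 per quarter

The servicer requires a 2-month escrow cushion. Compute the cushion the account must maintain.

Earthquake insurance: $2,133.72
School district tax: $5,894.52
HOA dues: $292.35 × 4 = $1,169.40
Annual escrow total = $2,133.72 + $5,894.52 + $1,169.40 = $9,197.64
Monthly escrow = $9,197.64 / 12 = $766.47
Cushion = 2 × $766.47 = $1,532.94

$1,532.94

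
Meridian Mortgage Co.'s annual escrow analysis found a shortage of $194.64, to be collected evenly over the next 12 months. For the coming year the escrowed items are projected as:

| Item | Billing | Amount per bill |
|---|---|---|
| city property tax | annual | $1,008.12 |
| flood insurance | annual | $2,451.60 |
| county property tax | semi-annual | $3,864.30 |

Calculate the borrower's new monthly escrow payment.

City property tax = $1,008.12
Flood insurance = $2,451.60
County property tax = $3,864.30 × 2 = $7,728.60
Total per year = $11,188.32
Base monthly escrow = $11,188.32 ÷ 12 = $932.36
Shortage per month = $194.64 / 12 = $16.22
New monthly escrow = $932.36 + $16.22 = $948.58

$948.58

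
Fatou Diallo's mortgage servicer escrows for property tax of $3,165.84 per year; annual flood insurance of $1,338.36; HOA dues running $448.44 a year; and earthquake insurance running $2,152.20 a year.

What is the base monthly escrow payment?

$592.07

Property tax = $3,165.84 annually
Flood insurance = $1,338.36 annually
HOA dues = $448.44 annually
Earthquake insurance = $2,152.20 annually
Annual escrow total = $3,165.84 + $1,338.36 + $448.44 + $2,152.20 = $7,104.84
Per month = $7,104.84 ÷ 12 = $592.07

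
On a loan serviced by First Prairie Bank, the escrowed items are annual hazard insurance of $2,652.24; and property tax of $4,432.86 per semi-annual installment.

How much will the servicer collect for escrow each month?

Hazard insurance = $2,652.24 annually
Property tax = $4,432.86 × 2 = $8,865.72 annually
Combined annual = $11,517.96
Monthly = $11,517.96 / 12 = $959.83

$959.83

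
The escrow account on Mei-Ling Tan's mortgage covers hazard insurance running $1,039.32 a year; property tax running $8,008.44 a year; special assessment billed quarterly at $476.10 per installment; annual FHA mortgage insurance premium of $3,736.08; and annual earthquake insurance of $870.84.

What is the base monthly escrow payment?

$1,296.59

Hazard insurance: $1,039.32 per year
Property tax: $8,008.44 per year
Special assessment: $476.10 × 4 = $1,904.40 per year
FHA mortgage insurance premium: $3,736.08 per year
Earthquake insurance: $870.84 per year
Annual escrow total = $15,559.08
Monthly = $15,559.08 ÷ 12 = $1,296.59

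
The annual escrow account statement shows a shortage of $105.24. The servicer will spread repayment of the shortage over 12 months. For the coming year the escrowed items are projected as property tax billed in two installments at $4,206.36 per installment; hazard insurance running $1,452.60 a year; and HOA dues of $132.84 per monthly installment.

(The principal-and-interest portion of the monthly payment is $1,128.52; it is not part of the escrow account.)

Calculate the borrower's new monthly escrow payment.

$963.72

Property tax — $4,206.36 × 2 = $8,412.72/yr
Hazard insurance — $1,452.60/yr
HOA dues — $132.84 × 12 = $1,594.08/yr
Total per year = $11,459.40
Monthly escrow = $11,459.40 / 12 = $954.95
Shortage spread = $105.24 ÷ 12 = $8.77/mo
New monthly escrow = $954.95 + $8.77 = $963.72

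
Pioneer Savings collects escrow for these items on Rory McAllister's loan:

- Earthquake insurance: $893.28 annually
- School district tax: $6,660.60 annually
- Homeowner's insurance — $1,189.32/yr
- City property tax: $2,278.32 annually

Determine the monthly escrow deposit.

$918.46

Earthquake insurance: $893.28 per year
School district tax: $6,660.60 per year
Homeowner's insurance: $1,189.32 per year
City property tax: $2,278.32 per year
Total annual escrow = $11,021.52
Per month = $11,021.52 ÷ 12 = $918.46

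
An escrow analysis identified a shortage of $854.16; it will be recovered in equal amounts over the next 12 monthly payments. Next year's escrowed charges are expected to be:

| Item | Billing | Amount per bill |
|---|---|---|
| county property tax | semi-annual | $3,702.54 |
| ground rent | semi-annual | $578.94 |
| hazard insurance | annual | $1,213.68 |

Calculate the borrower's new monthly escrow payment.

$885.90

County property tax: $3,702.54 × 2 = $7,405.08/yr
Ground rent: $578.94 × 2 = $1,157.88/yr
Hazard insurance: $1,213.68/yr
Combined annual = $7,405.08 + $1,157.88 + $1,213.68 = $9,776.64
Monthly = $9,776.64 ÷ 12 = $814.72
Shortage spread = $854.16 / 12 = $71.18/mo
Adjusted monthly = $814.72 + $71.18 = $885.90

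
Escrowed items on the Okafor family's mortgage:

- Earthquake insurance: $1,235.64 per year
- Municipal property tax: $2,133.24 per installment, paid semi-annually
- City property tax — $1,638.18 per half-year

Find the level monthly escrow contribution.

Earthquake insurance: $1,235.64 annually
Municipal property tax: $2,133.24 × 2 = $4,266.48 annually
City property tax: $1,638.18 × 2 = $3,276.36 annually
Yearly total = $8,778.48
Monthly = $8,778.48 ÷ 12 = $731.54

$731.54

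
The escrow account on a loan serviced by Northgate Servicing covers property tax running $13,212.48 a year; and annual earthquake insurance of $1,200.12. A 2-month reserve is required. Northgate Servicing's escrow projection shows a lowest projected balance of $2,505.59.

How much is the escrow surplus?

Property tax — $13,212.48
Earthquake insurance — $1,200.12
Total per year = $13,212.48 + $1,200.12 = $14,412.60
Monthly escrow = $14,412.60 ÷ 12 = $1,201.05
Cushion = 2 × $1,201.05 = $2,402.10
Excess over cushion: $2,505.59 − $2,402.10 = $103.49

$103.49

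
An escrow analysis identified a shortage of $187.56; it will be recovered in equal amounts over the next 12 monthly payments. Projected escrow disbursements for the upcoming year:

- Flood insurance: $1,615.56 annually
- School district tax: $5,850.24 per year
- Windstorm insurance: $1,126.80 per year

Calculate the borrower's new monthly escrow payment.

$731.68

Flood insurance: $1,615.56 per year
School district tax: $5,850.24 per year
Windstorm insurance: $1,126.80 per year
Annual escrow total = $1,615.56 + $5,850.24 + $1,126.80 = $8,592.60
Monthly escrow = $8,592.60 ÷ 12 = $716.05
Shortage per month = $187.56 ÷ 12 = $15.63
New monthly escrow = $716.05 + $15.63 = $731.68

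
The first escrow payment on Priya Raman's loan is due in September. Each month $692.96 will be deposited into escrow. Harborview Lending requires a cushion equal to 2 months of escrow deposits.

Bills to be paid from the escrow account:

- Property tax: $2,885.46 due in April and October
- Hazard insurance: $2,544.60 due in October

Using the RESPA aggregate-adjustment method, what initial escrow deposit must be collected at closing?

Cushion = 2 × $692.96 = $1,385.92
Trial balance (start $0, +$692.96 each month, − disbursements):
  Sep: +$692.96 → $692.96
  Oct: +$692.96 − $5,430.06 → -$4,044.14
  Nov: +$692.96 → -$3,351.18
  Dec: +$692.96 → -$2,658.22
  Jan: +$692.96 → -$1,965.26
  Feb: +$692.96 → -$1,272.30
  Mar: +$692.96 → -$579.34
  Apr: +$692.96 − $2,885.46 → -$2,771.84
  May: +$692.96 → -$2,078.88
  Jun: +$692.96 → -$1,385.92
  Jul: +$692.96 → -$692.96
  Aug: +$692.96 → $0.00
Lowest trial balance = -$4,044.14 (Oct)
Initial deposit = cushion − low point = $1,385.92 − (-$4,044.14) = $5,430.06

$5,430.06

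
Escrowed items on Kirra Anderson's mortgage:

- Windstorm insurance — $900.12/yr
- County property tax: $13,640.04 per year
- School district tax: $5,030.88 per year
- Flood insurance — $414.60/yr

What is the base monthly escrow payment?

$1,665.47

Windstorm insurance = $900.12 annually
County property tax = $13,640.04 annually
School district tax = $5,030.88 annually
Flood insurance = $414.60 annually
Total per year = $900.12 + $13,640.04 + $5,030.88 + $414.60 = $19,985.64
Monthly escrow = $19,985.64 / 12 = $1,665.47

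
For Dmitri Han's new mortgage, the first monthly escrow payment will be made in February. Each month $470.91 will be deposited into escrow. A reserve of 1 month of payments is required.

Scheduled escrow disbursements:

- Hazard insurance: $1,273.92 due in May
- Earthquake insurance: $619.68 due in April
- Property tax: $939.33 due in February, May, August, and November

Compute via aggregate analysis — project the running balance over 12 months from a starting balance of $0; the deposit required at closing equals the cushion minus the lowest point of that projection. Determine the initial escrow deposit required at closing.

Cushion = 1 × $470.91 = $470.91
Trial balance (start $0, +$470.91 each month, − disbursements):
  Feb: +$470.91 − $939.33 → -$468.42
  Mar: +$470.91 → $2.49
  Apr: +$470.91 − $619.68 → -$146.28
  May: +$470.91 − $2,213.25 → -$1,888.62
  Jun: +$470.91 → -$1,417.71
  Jul: +$470.91 → -$946.80
  Aug: +$470.91 − $939.33 → -$1,415.22
  Sep: +$470.91 → -$944.31
  Oct: +$470.91 → -$473.40
  Nov: +$470.91 − $939.33 → -$941.82
  Dec: +$470.91 → -$470.91
  Jan: +$470.91 → $0.00
Lowest trial balance = -$1,888.62 (May)
Initial deposit = cushion − low point = $470.91 − (-$1,888.62) = $2,359.53

$2,359.53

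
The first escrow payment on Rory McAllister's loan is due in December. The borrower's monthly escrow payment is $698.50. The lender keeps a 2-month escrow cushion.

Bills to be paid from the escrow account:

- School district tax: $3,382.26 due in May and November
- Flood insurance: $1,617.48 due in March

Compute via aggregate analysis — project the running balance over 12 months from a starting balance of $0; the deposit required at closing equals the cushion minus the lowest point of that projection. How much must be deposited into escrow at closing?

Cushion = 2 × $698.50 = $1,397.00
Trial balance (start $0, +$698.50 each month, − disbursements):
  Dec: +$698.50 → $698.50
  Jan: +$698.50 → $1,397.00
  Feb: +$698.50 → $2,095.50
  Mar: +$698.50 − $1,617.48 → $1,176.52
  Apr: +$698.50 → $1,875.02
  May: +$698.50 − $3,382.26 → -$808.74
  Jun: +$698.50 → -$110.24
  Jul: +$698.50 → $588.26
  Aug: +$698.50 → $1,286.76
  Sep: +$698.50 → $1,985.26
  Oct: +$698.50 → $2,683.76
  Nov: +$698.50 − $3,382.26 → $0.00
Lowest trial balance = -$808.74 (May)
Initial deposit = cushion − low point = $1,397.00 − (-$808.74) = $2,205.74

$2,205.74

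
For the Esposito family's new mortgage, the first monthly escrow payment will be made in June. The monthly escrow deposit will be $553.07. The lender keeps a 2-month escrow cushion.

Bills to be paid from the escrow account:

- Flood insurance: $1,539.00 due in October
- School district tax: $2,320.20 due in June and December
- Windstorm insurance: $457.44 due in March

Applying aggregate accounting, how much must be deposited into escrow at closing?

$3,414.05

Cushion = 2 × $553.07 = $1,106.14
Trial balance (start $0, +$553.07 each month, − disbursements):
  Jun: +$553.07 − $2,320.20 → -$1,767.13
  Jul: +$553.07 → -$1,214.06
  Aug: +$553.07 → -$660.99
  Sep: +$553.07 → -$107.92
  Oct: +$553.07 − $1,539.00 → -$1,093.85
  Nov: +$553.07 → -$540.78
  Dec: +$553.07 − $2,320.20 → -$2,307.91
  Jan: +$553.07 → -$1,754.84
  Feb: +$553.07 → -$1,201.77
  Mar: +$553.07 − $457.44 → -$1,106.14
  Apr: +$553.07 → -$553.07
  May: +$553.07 → $0.00
Lowest trial balance = -$2,307.91 (Dec)
Initial deposit = cushion − low point = $1,106.14 − (-$2,307.91) = $3,414.05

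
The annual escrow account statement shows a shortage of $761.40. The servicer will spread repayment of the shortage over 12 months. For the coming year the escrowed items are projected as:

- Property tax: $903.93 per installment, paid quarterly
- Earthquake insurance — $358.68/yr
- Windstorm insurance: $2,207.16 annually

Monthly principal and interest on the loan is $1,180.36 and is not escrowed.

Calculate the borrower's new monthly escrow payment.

$578.58

Property tax: $903.93 × 4 = $3,615.72 annually
Earthquake insurance: $358.68 annually
Windstorm insurance: $2,207.16 annually
Combined annual = $6,181.56
Base monthly escrow = $6,181.56 / 12 = $515.13
Shortage spread = $761.40 / 12 = $63.45/mo
New monthly escrow = $515.13 + $63.45 = $578.58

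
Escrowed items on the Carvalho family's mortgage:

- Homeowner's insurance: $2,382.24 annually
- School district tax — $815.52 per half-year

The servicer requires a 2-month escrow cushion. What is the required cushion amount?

Homeowner's insurance: $2,382.24/yr
School district tax: $815.52 × 2 = $1,631.04/yr
Total annual escrow = $2,382.24 + $1,631.04 = $4,013.28
Per month = $4,013.28 / 12 = $334.44
Required cushion = 2 × $334.44 = $668.88

$668.88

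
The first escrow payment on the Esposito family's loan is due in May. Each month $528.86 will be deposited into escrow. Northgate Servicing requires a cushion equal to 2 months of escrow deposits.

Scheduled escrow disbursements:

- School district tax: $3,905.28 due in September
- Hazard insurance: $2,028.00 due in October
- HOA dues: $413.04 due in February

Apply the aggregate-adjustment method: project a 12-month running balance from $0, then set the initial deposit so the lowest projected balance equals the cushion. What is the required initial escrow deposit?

$3,817.84

Cushion = 2 × $528.86 = $1,057.72
Trial balance (start $0, +$528.86 each month, − disbursements):
  May: +$528.86 → $528.86
  Jun: +$528.86 → $1,057.72
  Jul: +$528.86 → $1,586.58
  Aug: +$528.86 → $2,115.44
  Sep: +$528.86 − $3,905.28 → -$1,260.98
  Oct: +$528.86 − $2,028.00 → -$2,760.12
  Nov: +$528.86 → -$2,231.26
  Dec: +$528.86 → -$1,702.40
  Jan: +$528.86 → -$1,173.54
  Feb: +$528.86 − $413.04 → -$1,057.72
  Mar: +$528.86 → -$528.86
  Apr: +$528.86 → $0.00
Lowest trial balance = -$2,760.12 (Oct)
Initial deposit = cushion − low point = $1,057.72 − (-$2,760.12) = $3,817.84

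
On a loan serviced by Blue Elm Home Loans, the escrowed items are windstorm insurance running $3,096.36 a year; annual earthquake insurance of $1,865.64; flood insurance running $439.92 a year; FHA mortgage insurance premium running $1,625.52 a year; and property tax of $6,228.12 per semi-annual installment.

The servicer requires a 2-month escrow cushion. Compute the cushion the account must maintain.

Windstorm insurance — $3,096.36
Earthquake insurance — $1,865.64
Flood insurance — $439.92
FHA mortgage insurance premium — $1,625.52
Property tax — $6,228.12 × 2 = $12,456.24
Total per year = $3,096.36 + $1,865.64 + $439.92 + $1,625.52 + $12,456.24 = $19,483.68
Monthly = $19,483.68 ÷ 12 = $1,623.64
Reserve = 2 × $1,623.64 = $3,247.28

$3,247.28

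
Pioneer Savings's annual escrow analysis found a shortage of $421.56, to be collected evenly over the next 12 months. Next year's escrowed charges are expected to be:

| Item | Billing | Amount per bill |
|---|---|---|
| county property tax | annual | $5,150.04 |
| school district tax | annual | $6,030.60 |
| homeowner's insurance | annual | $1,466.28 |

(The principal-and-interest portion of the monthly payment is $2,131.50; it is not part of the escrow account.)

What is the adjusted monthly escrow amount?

$1,089.04

County property tax: $5,150.04 per year
School district tax: $6,030.60 per year
Homeowner's insurance: $1,466.28 per year
Total annual escrow = $5,150.04 + $6,030.60 + $1,466.28 = $12,646.92
Per month = $12,646.92 / 12 = $1,053.91
Monthly shortage recovery: $421.56 / 12 = $35.13
New monthly escrow = $1,053.91 + $35.13 = $1,089.04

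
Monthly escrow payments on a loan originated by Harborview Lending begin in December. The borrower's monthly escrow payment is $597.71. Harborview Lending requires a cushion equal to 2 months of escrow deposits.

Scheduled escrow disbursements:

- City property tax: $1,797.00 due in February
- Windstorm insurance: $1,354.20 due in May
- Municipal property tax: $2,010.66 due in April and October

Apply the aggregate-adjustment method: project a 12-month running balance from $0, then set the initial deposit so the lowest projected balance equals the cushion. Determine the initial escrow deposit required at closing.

$2,771.02

Cushion = 2 × $597.71 = $1,195.42
Trial balance (start $0, +$597.71 each month, − disbursements):
  Dec: +$597.71 → $597.71
  Jan: +$597.71 → $1,195.42
  Feb: +$597.71 − $1,797.00 → -$3.87
  Mar: +$597.71 → $593.84
  Apr: +$597.71 − $2,010.66 → -$819.11
  May: +$597.71 − $1,354.20 → -$1,575.60
  Jun: +$597.71 → -$977.89
  Jul: +$597.71 → -$380.18
  Aug: +$597.71 → $217.53
  Sep: +$597.71 → $815.24
  Oct: +$597.71 − $2,010.66 → -$597.71
  Nov: +$597.71 → $0.00
Lowest trial balance = -$1,575.60 (May)
Initial deposit = cushion − low point = $1,195.42 − (-$1,575.60) = $2,771.02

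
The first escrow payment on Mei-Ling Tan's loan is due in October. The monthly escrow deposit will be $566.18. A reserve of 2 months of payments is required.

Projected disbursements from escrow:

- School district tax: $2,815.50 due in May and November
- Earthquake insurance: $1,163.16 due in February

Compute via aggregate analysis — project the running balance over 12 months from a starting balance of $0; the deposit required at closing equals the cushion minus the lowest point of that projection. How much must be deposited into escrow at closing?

Cushion = 2 × $566.18 = $1,132.36
Trial balance (start $0, +$566.18 each month, − disbursements):
  Oct: +$566.18 → $566.18
  Nov: +$566.18 − $2,815.50 → -$1,683.14
  Dec: +$566.18 → -$1,116.96
  Jan: +$566.18 → -$550.78
  Feb: +$566.18 − $1,163.16 → -$1,147.76
  Mar: +$566.18 → -$581.58
  Apr: +$566.18 → -$15.40
  May: +$566.18 − $2,815.50 → -$2,264.72
  Jun: +$566.18 → -$1,698.54
  Jul: +$566.18 → -$1,132.36
  Aug: +$566.18 → -$566.18
  Sep: +$566.18 → $0.00
Lowest trial balance = -$2,264.72 (May)
Initial deposit = cushion − low point = $1,132.36 − (-$2,264.72) = $3,397.08

$3,397.08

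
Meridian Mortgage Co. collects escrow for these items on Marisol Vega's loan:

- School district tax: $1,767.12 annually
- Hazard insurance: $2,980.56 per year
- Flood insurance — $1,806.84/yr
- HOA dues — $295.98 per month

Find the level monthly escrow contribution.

$842.19

School district tax = $1,767.12 annually
Hazard insurance = $2,980.56 annually
Flood insurance = $1,806.84 annually
HOA dues = $295.98 × 12 = $3,551.76 annually
Total per year = $1,767.12 + $2,980.56 + $1,806.84 + $3,551.76 = $10,106.28
Monthly = $10,106.28 ÷ 12 = $842.19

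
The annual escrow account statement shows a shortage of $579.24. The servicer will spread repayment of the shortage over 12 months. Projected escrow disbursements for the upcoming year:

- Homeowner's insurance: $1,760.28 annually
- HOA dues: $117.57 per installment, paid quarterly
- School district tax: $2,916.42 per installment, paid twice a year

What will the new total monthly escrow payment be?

Homeowner's insurance: $1,760.28 per year
HOA dues: $117.57 × 4 = $470.28 per year
School district tax: $2,916.42 × 2 = $5,832.84 per year
Total annual escrow = $1,760.28 + $470.28 + $5,832.84 = $8,063.40
Base monthly escrow = $8,063.40 ÷ 12 = $671.95
Shortage per month = $579.24 / 12 = $48.27
New monthly escrow = $671.95 + $48.27 = $720.22

$720.22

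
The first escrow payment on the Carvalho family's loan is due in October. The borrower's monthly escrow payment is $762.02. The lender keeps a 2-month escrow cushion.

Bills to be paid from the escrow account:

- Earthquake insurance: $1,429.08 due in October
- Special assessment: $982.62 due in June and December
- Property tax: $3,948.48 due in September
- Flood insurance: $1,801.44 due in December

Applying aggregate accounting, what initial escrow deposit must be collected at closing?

$3,451.12

Cushion = 2 × $762.02 = $1,524.04
Trial balance (start $0, +$762.02 each month, − disbursements):
  Oct: +$762.02 − $1,429.08 → -$667.06
  Nov: +$762.02 → $94.96
  Dec: +$762.02 − $2,784.06 → -$1,927.08
  Jan: +$762.02 → -$1,165.06
  Feb: +$762.02 → -$403.04
  Mar: +$762.02 → $358.98
  Apr: +$762.02 → $1,121.00
  May: +$762.02 → $1,883.02
  Jun: +$762.02 − $982.62 → $1,662.42
  Jul: +$762.02 → $2,424.44
  Aug: +$762.02 → $3,186.46
  Sep: +$762.02 − $3,948.48 → $0.00
Lowest trial balance = -$1,927.08 (Dec)
Initial deposit = cushion − low point = $1,524.04 − (-$1,927.08) = $3,451.12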